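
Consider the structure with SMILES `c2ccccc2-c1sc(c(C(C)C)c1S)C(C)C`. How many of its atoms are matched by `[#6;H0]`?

5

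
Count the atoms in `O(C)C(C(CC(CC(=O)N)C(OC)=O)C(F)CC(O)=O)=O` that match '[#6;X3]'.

4

The query [#6;X3] means: any carbon (aromatic or not) with three total connections.
Check the 21 heavy atoms by environment: 8× C (X4) → no; 4× C (X3) → match; 4× O (X1) → no; 3× O (X2) → no; 1× N (X3) → no; 1× F (X1) → no.
That gives 4 matching atoms.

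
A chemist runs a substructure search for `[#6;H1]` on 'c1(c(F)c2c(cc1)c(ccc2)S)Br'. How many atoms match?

The query [#6;H1] means: any carbon bearing exactly one hydrogen.
Check the 13 heavy atoms by environment: 5× c (aromatic, H0) → no; 5× c (aromatic, H1) → match; 1× Br (H0) → no; 1× S (H1) → no; 1× F (H0) → no.
That gives 5 matching atoms.

5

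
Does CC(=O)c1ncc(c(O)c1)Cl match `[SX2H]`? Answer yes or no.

No

The pattern [SX2H] describes an aliphatic sulfur with two connections, one being H — a thiol.
The closest candidate here is a hydroxyl group (-OH), but it is an -OH, not an -SH. No other fragment satisfies the full query, so there is no match.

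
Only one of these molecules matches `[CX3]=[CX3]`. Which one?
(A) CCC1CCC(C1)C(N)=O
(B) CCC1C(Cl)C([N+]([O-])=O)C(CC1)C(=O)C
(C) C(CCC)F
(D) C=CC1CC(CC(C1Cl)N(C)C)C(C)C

D

[CX3]=[CX3] describes a non-aromatic C=C double bond between two sp2 carbons (an alkene).
(A) has an ethyl group (-CH2CH3) but its C-C bond is a single bond between CX4 carbons, not CX3=CX3.
(B) has an ethyl group (-CH2CH3) but its C-C bond is a single bond between CX4 carbons, not CX3=CX3.
(C) has an ethyl group (-CH2CH3) but its C-C bond is a single bond between CX4 carbons, not CX3=CX3.
(D) contains a vinyl group (-CH=CH2), which satisfies every atom and bond constraint.
So the answer is (D).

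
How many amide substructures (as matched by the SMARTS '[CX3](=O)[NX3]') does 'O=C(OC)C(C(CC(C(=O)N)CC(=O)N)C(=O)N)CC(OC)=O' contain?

3

[CX3](=O)[NX3] is the SMARTS for an amide: a carbonyl carbon bonded to a trivalent nitrogen.
The molecule carries 3 separate instances of a primary amide (-C(=O)NH2) meeting every constraint; each maps to a distinct set of atoms, giving 3 matches.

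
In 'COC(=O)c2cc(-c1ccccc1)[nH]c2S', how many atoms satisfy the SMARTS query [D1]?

3

The query [D1] means: atom with exactly one heavy-atom neighbour (degree 1).
Check the 16 heavy atoms by environment: 1× n (aromatic, D2) → no; 4× c (aromatic, D3) → no; 6× c (aromatic, D2) → no; 1× C (D3) → no; 1× O (D1) → match; 1× O (D2) → no; 1× C (D1) → match; 1× S (D1) → match.
Summing the matching environments: 1 + 1 + 1 = 3 matching atoms.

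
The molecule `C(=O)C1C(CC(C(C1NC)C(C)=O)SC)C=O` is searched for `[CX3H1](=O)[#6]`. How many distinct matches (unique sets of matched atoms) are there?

2

[CX3H1](=O)[#6] is the SMARTS for an aldehyde: an sp2 carbon with one H, double-bonded to O and single-bonded to carbon.
The molecule carries 2 separate instances of an aldehyde (-CHO) meeting every constraint; each maps to a distinct set of atoms, giving 2 matches.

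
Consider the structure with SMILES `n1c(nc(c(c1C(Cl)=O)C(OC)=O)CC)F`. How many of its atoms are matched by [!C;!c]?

7

The query [!C;!c] means: neither aliphatic nor aromatic carbon — same as [!#6].
Check the 16 heavy atoms by environment: 2× n (aromatic) → match; 4× c (aromatic) → no; 1× F → match; 5× C → no; 3× O → match; 1× Cl → match.
Summing the matching environments: 2 + 1 + 3 + 1 = 7 matching atoms.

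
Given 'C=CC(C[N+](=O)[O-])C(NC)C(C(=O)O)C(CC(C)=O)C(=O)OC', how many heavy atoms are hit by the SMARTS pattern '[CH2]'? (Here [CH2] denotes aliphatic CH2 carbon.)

3

The query [CH2] means: aliphatic carbon with exactly two hydrogens.
Check the 23 heavy atoms by environment: 3× C (H2) → match; 5× C (H1) → no; 3× C (H0) → no; 5× O (H0) → no; 1× O (H1) → no; 1× N (H1) → no; 3× C (H3) → no; 1× N (charge +1, H0) → no; 1× O (charge -1, H0) → no.
That gives 3 matching atoms.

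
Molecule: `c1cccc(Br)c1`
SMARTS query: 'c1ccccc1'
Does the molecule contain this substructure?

Yes

The pattern c1ccccc1 describes six aromatic carbons in a ring — a benzene ring.
The required atom environment is present in the molecule, so the pattern matches.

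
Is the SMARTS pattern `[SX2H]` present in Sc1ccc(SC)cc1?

The pattern [SX2H] describes an aliphatic sulfur with two connections, one being H — a thiol.
The molecule carries a thiol (-SH), whose atoms satisfy every constraint of the query, so the pattern matches.

Yes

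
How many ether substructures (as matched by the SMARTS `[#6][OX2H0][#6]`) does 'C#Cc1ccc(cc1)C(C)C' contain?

0

[#6][OX2H0][#6] is the SMARTS for an ether: an aliphatic oxygen bridging two carbons with no H on the oxygen.
No fragment in the molecule satisfies every constraint, giving 0 matches.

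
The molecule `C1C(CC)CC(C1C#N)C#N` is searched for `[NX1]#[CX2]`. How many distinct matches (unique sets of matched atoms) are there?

2

[NX1]#[CX2] is the SMARTS for a nitrile: a nitrogen triple-bonded to a two-connected carbon.
The molecule carries 2 separate instances of a nitrile (-C#N) meeting every constraint; each maps to a distinct set of atoms, giving 2 matches.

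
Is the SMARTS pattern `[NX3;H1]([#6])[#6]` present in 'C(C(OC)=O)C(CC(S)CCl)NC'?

The pattern [NX3;H1]([#6])[#6] describes a trivalent nitrogen with one H, bonded to two carbons — a secondary amine.
The molecule carries an N-methylamino group (-NHCH3), whose atoms satisfy every constraint of the query, so the pattern matches.

Yes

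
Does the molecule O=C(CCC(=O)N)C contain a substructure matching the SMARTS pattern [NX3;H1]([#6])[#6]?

No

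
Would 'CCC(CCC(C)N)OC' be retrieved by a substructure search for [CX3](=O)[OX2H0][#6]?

No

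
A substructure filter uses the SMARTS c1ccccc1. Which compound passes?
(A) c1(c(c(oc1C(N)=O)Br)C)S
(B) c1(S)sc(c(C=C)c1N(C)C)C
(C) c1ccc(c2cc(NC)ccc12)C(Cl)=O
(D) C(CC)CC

C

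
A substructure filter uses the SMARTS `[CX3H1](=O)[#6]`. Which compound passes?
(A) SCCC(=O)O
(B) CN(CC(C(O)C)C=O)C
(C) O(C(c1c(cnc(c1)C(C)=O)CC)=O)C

B

[CX3H1](=O)[#6] describes an sp2 carbon with one H, double-bonded to O and single-bonded to carbon (an aldehyde).
(A) has a carboxylic acid group (-C(=O)OH) but the carbonyl carbon has H0 and is bonded to O, not H1.
(B) contains an aldehyde (-CHO), which satisfies every atom and bond constraint.
(C) has an acetyl/ketone group (-C(=O)CH3) but the carbonyl carbon has H0 (two carbon neighbours), not H1.
So the answer is (B).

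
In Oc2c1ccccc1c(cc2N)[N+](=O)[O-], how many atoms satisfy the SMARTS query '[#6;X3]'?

10

The query [#6;X3] means: any carbon (aromatic or not) with three total connections.
Check the 15 heavy atoms by environment: 10× c (aromatic, X3) → match; 1× O (X2) → no; 1× N (charge +1, X3) → no; 1× O (charge -1, X1) → no; 1× O (X1) → no; 1× N (X3) → no.
That gives 10 matching atoms.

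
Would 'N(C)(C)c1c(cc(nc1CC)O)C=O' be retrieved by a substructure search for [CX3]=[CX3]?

No

The pattern [CX3]=[CX3] describes a non-aromatic C=C double bond between two sp2 carbons — an alkene.
The closest candidate here is an ethyl group (-CH2CH3), but its C-C bond is a single bond between CX4 carbons, not CX3=CX3. No other fragment satisfies the full query, so there is no match.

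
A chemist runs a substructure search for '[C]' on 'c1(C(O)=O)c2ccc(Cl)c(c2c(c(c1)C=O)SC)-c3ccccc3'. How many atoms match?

3

The query [C] means: uppercase C matches aliphatic (non-aromatic) carbon only.
Check the 24 heavy atoms by environment: 16× c (aromatic) → no; 1× S → no; 3× C → match; 3× O → no; 1× Cl → no.
That gives 3 matching atoms.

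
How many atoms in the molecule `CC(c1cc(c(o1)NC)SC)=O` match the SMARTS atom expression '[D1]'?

The query [D1] means: atom with exactly one heavy-atom neighbour (degree 1).
Check the 12 heavy atoms by environment: 1× o (aromatic, D2) → no; 3× c (aromatic, D3) → no; 1× c (aromatic, D2) → no; 1× C (D3) → no; 1× O (D1) → match; 3× C (D1) → match; 1× S (D2) → no; 1× N (D2) → no.
Summing the matching environments: 1 + 3 = 4 matching atoms.

4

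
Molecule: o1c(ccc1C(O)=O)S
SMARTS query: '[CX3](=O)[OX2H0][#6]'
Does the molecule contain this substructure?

No

The pattern [CX3](=O)[OX2H0][#6] describes a carbonyl carbon bonded to an oxygen that is itself bonded to carbon (no H on that O) — an ester.
The closest candidate here is a carboxylic acid group (-C(=O)OH), but the singly-bonded O carries H (OX2H1, not H0). No other fragment satisfies the full query, so there is no match.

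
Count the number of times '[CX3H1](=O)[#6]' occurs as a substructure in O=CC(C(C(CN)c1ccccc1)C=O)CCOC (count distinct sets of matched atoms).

[CX3H1](=O)[#6] is the SMARTS for an aldehyde: an sp2 carbon with one H, double-bonded to O and single-bonded to carbon.
The molecule carries 2 separate instances of an aldehyde (-CHO) meeting every constraint; each maps to a distinct set of atoms, giving 2 matches.

2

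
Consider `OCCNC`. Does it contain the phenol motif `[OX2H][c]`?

The pattern [OX2H][c] describes a hydroxyl oxygen attached to an aromatic carbon — a phenol.
The closest candidate here is a hydroxyl group (-OH), but the -OH is on an aliphatic carbon, not an aromatic c. No other fragment satisfies the full query, so there is no match.

No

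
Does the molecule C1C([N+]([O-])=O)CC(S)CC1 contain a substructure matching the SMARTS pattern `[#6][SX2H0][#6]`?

No

The pattern [#6][SX2H0][#6] describes an aliphatic sulfur bridging two carbons with no H on the sulfur — a thioether.
The closest candidate here is a thiol (-SH), but the sulfur has H1, not H0 bridging two carbons. No other fragment satisfies the full query, so there is no match.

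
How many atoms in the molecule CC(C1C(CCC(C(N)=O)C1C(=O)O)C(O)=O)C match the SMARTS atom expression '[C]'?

12

Check the 18 heavy atoms by environment: 12× C → match; 5× O → no; 1× N → no.
That gives 12 matching atoms.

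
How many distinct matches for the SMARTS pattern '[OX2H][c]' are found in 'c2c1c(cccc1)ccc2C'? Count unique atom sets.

0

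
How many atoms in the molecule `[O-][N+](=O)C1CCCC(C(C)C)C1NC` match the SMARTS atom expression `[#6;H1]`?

4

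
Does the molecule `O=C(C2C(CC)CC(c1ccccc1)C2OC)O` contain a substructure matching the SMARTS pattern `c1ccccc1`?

Yes

The pattern c1ccccc1 describes six aromatic carbons in a ring — a benzene ring.
The molecule carries a phenyl ring, whose atoms satisfy every constraint of the query, so the pattern matches.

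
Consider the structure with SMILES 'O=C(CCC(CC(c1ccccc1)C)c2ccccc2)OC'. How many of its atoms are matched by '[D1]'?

Check the 22 heavy atoms by environment: 2× C (D1) → match; 3× C (D3) → no; 3× C (D2) → no; 2× c (aromatic, D3) → no; 10× c (aromatic, D2) → no; 1× O (D1) → match; 1× O (D2) → no.
Summing the matching environments: 2 + 1 = 3 matching atoms.

3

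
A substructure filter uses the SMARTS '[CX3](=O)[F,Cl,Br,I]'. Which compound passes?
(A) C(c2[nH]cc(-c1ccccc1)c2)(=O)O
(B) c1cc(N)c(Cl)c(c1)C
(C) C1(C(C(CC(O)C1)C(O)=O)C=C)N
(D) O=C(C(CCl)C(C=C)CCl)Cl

[CX3](=O)[F,Cl,Br,I] describes a carbonyl carbon bonded to a halogen (an acyl halide).
(A) has a carboxylic acid group (-C(=O)OH) but the carbonyl is bonded to -OH, not to a halogen.
(B) has a chloro substituent but the Cl is not on a carbonyl carbon.
(C) has a carboxylic acid group (-C(=O)OH) but the carbonyl is bonded to -OH, not to a halogen.
(D) contains an acyl chloride (-C(=O)Cl), which satisfies every atom and bond constraint.
So the answer is (D).

D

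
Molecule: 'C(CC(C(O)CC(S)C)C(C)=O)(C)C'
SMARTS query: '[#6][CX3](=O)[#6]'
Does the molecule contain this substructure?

Yes

The pattern [#6][CX3](=O)[#6] describes a carbonyl carbon (no H) flanked by two carbons — a ketone.
The molecule carries an acetyl/ketone group (-C(=O)CH3), whose atoms satisfy every constraint of the query, so the pattern matches.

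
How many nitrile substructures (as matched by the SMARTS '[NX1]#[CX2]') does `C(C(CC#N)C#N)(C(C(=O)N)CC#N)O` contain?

3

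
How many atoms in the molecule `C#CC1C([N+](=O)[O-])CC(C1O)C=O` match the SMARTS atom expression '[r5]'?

The query [r5] means: r5 matches atoms in a five-membered ring.
Check the 13 heavy atoms by environment: 5× C (in 5-ring) → match; 3× O (acyclic) → no; 3× C (acyclic) → no; 1× N (charge +1, acyclic) → no; 1× O (charge -1, acyclic) → no.
That gives 5 matching atoms.

5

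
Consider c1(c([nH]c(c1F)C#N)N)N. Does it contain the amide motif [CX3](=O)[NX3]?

No

The pattern [CX3](=O)[NX3] describes a carbonyl carbon bonded to a trivalent nitrogen — an amide.
The closest candidate here is a primary amino group (-NH2), but the -NH2 is not attached to a carbonyl carbon. No other fragment satisfies the full query, so there is no match.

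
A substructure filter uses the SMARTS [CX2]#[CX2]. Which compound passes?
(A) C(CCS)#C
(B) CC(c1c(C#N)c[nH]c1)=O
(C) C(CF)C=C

A

[CX2]#[CX2] describes a carbon-carbon triple bond (an alkyne).
(A) contains an ethynyl group (-C#CH), which satisfies every atom and bond constraint.
(B) has a nitrile (-C#N) but the triple bond is C#N, not C#C.
(C) has a vinyl group (-CH=CH2) but the C=C is a double bond; both carbons are CX3, not CX2.
So the answer is (A).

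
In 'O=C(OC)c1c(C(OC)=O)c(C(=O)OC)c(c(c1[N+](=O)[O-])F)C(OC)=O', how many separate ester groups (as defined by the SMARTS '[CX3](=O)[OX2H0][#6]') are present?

4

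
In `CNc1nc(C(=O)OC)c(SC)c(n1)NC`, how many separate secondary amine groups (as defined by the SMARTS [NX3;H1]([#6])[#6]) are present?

2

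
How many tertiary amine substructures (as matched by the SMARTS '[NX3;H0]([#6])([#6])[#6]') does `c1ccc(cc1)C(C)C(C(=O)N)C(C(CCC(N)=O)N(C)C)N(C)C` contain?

2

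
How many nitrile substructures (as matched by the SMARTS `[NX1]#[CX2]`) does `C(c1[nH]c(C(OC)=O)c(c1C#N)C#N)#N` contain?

3

[NX1]#[CX2] is the SMARTS for a nitrile: a nitrogen triple-bonded to a two-connected carbon.
The molecule carries 3 separate instances of a nitrile (-C#N) meeting every constraint; each maps to a distinct set of atoms, giving 3 matches.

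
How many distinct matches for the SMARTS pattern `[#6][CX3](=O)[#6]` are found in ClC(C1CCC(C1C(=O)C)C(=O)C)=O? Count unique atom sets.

[#6][CX3](=O)[#6] is the SMARTS for a ketone: a carbonyl carbon (no H) flanked by two carbons.
The molecule carries 2 separate instances of an acetyl/ketone group (-C(=O)CH3) meeting every constraint; each maps to a distinct set of atoms, giving 2 matches.

2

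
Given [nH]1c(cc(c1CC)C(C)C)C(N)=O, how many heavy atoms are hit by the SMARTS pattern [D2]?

The query [D2] means: atom with exactly two heavy-atom neighbours.
Check the 13 heavy atoms by environment: 1× n (aromatic, D2) → match; 3× c (aromatic, D3) → no; 1× c (aromatic, D2) → match; 2× C (D3) → no; 1× O (D1) → no; 1× N (D1) → no; 1× C (D2) → match; 3× C (D1) → no.
Summing the matching environments: 1 + 1 + 1 = 3 matching atoms.

3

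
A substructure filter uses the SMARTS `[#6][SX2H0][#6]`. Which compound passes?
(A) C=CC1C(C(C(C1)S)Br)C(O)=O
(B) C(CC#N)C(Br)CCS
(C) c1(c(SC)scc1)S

[#6][SX2H0][#6] describes an aliphatic sulfur bridging two carbons with no H on the sulfur (a thioether).
(A) has a thiol (-SH) but the sulfur has H1, not H0 bridging two carbons.
(B) has a thiol (-SH) but the sulfur has H1, not H0 bridging two carbons.
(C) contains a methylthio ether (-SCH3), which satisfies every atom and bond constraint.
So the answer is (C).

C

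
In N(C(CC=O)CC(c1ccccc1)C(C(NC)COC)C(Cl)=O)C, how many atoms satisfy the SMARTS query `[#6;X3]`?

Check the 24 heavy atoms by environment: 10× C (X4) → no; 1× O (X2) → no; 2× C (X3) → match; 2× O (X1) → no; 6× c (aromatic, X3) → match; 1× Cl (X1) → no; 2× N (X3) → no.
Summing the matching environments: 2 + 6 = 8 matching atoms.

8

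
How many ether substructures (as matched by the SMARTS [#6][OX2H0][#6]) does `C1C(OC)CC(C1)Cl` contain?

1

[#6][OX2H0][#6] is the SMARTS for an ether: an aliphatic oxygen bridging two carbons with no H on the oxygen.
Exactly one fragment in the molecule meets all constraints, giving 1 match.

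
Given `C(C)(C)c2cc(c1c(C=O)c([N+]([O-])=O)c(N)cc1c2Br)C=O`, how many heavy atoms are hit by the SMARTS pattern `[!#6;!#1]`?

The query [!#6;!#1] means: not carbon and not hydrogen — any heteroatom.
Check the 22 heavy atoms by environment: 10× c (aromatic) → no; 1× N → match; 5× C → no; 3× O → match; 1× N (charge +1) → match; 1× O (charge -1) → match; 1× Br → match.
Summing the matching environments: 1 + 3 + 1 + 1 + 1 = 7 matching atoms.

7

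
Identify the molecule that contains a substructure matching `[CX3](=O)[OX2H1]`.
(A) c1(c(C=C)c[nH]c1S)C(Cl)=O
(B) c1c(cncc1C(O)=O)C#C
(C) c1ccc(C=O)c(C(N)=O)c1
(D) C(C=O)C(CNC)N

B

[CX3](=O)[OX2H1] describes an sp2 carbon double-bonded to O and single-bonded to an -OH oxygen (a carboxylic acid).
(A) has an acyl chloride (-C(=O)Cl) but the carbonyl is bonded to Cl, not to an -OH oxygen.
(B) contains a carboxylic acid group (-C(=O)OH), which satisfies every atom and bond constraint.
(C) has a primary amide (-C(=O)NH2) but the carbonyl is bonded to N, not to an -OH oxygen.
(D) has an aldehyde (-CHO) but there is no singly-bonded oxygen on the carbonyl carbon.
So the answer is (B).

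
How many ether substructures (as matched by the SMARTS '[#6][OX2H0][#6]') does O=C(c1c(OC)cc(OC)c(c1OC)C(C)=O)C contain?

[#6][OX2H0][#6] is the SMARTS for an ether: an aliphatic oxygen bridging two carbons with no H on the oxygen.
The molecule carries 3 separate instances of a methoxy ether (-OCH3) meeting every constraint; each maps to a distinct set of atoms, giving 3 matches.

3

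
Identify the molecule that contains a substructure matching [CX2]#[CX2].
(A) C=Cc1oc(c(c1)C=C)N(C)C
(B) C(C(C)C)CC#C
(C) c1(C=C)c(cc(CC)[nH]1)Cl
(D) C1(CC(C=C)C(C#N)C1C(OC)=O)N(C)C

B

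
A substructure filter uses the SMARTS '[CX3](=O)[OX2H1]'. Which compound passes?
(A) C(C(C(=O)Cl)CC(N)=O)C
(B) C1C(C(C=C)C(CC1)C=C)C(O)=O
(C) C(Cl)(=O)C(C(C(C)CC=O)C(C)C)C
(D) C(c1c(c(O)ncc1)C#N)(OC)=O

[CX3](=O)[OX2H1] describes an sp2 carbon double-bonded to O and single-bonded to an -OH oxygen (a carboxylic acid).
(A) has an acyl chloride (-C(=O)Cl) but the carbonyl is bonded to Cl, not to an -OH oxygen.
(B) contains a carboxylic acid group (-C(=O)OH), which satisfies every atom and bond constraint.
(C) has an acyl chloride (-C(=O)Cl) but the carbonyl is bonded to Cl, not to an -OH oxygen.
(D) has a methyl-ester group (-C(=O)OCH3) but the singly-bonded O has no H (OX2H0, not OX2H1).
So the answer is (B).

B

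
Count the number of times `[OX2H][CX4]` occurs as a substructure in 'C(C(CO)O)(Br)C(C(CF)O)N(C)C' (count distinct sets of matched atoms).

3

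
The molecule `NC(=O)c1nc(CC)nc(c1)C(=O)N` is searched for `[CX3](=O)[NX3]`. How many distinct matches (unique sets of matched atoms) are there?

2

[CX3](=O)[NX3] is the SMARTS for an amide: a carbonyl carbon bonded to a trivalent nitrogen.
The molecule carries 2 separate instances of a primary amide (-C(=O)NH2) meeting every constraint; each maps to a distinct set of atoms, giving 2 matches.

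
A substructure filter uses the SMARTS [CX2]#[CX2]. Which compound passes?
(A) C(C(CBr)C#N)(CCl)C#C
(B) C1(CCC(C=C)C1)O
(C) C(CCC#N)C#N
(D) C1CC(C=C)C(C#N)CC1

[CX2]#[CX2] describes a carbon-carbon triple bond (an alkyne).
(A) contains an ethynyl group (-C#CH), which satisfies every atom and bond constraint.
(B) has a vinyl group (-CH=CH2) but the C=C is a double bond; both carbons are CX3, not CX2.
(C) has a nitrile (-C#N) but the triple bond is C#N, not C#C.
(D) has a nitrile (-C#N) but the triple bond is C#N, not C#C.
So the answer is (A).

A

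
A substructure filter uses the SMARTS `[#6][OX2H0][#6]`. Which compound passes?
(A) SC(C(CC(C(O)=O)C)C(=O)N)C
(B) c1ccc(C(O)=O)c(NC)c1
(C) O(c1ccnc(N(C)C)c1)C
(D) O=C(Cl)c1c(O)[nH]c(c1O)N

C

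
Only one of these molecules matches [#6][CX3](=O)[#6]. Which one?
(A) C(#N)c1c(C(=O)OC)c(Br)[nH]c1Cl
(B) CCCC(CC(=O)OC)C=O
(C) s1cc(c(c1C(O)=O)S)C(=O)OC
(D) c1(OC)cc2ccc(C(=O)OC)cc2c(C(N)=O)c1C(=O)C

D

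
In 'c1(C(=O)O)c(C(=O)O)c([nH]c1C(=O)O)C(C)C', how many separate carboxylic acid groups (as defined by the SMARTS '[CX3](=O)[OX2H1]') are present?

3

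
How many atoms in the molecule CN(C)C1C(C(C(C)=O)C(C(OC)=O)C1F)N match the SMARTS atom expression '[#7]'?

The query [#7] means: #7 matches any nitrogen atom regardless of aromaticity.
Check the 17 heavy atoms by environment: 11× C → no; 2× N → match; 3× O → no; 1× F → no.
That gives 2 matching atoms.

2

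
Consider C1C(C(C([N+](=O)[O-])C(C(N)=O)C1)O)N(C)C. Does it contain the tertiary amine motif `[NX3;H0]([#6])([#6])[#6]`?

The pattern [NX3;H0]([#6])([#6])[#6] describes a trivalent nitrogen with no H, bonded to three carbons — a tertiary amine.
The molecule carries a dimethylamino group (-N(CH3)2), whose atoms satisfy every constraint of the query, so the pattern matches.

Yes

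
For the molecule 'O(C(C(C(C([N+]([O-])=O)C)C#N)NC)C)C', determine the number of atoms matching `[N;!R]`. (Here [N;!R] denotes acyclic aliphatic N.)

3

Check the 15 heavy atoms by environment: 9× C (acyclic) → no; 2× O (acyclic) → no; 1× N (charge +1, acyclic) → match; 1× O (charge -1, acyclic) → no; 2× N (acyclic) → match.
Summing the matching environments: 1 + 2 = 3 matching atoms.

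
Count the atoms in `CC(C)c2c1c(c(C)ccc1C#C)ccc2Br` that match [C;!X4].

The query [C;!X4] means: aliphatic carbon that does not have four total connections.
Check the 17 heavy atoms by environment: 10× c (aromatic, X3) → no; 2× C (X2) → match; 1× Br (X1) → no; 4× C (X4) → no.
That gives 2 matching atoms.

2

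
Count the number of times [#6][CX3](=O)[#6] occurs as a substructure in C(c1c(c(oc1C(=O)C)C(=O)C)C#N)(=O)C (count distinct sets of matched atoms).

3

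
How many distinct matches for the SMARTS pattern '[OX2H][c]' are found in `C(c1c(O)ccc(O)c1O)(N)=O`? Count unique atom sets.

3

[OX2H][c] is the SMARTS for a phenol: a hydroxyl oxygen attached to an aromatic carbon.
The molecule carries 3 separate instances of a hydroxyl group (-OH) meeting every constraint; each maps to a distinct set of atoms, giving 3 matches.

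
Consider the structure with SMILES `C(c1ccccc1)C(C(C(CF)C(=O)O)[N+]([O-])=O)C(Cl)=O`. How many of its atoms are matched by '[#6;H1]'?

8

The query [#6;H1] means: any carbon bearing exactly one hydrogen.
Check the 21 heavy atoms by environment: 2× C (H2) → no; 3× C (H1) → match; 1× c (aromatic, H0) → no; 5× c (aromatic, H1) → match; 2× C (H0) → no; 3× O (H0) → no; 1× O (H1) → no; 1× F (H0) → no; 1× N (charge +1, H0) → no; 1× O (charge -1, H0) → no; 1× Cl (H0) → no.
Summing the matching environments: 3 + 5 = 8 matching atoms.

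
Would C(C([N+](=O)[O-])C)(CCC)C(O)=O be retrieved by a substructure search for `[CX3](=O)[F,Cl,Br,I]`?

No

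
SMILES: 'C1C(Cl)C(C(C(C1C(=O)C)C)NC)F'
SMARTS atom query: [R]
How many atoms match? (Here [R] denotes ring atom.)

6

The query [R] means: R matches any atom that is part of a ring.
Check the 14 heavy atoms by environment: 6× C (in 6-ring) → match; 1× N (acyclic) → no; 4× C (acyclic) → no; 1× O (acyclic) → no; 1× F (acyclic) → no; 1× Cl (acyclic) → no.
That gives 6 matching atoms.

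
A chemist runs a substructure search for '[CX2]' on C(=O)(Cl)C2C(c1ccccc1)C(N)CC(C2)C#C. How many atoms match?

The query [CX2] means: C with X2: aliphatic carbon with exactly 2 total connections.
Check the 18 heavy atoms by environment: 6× C (X4) → no; 2× C (X2) → match; 1× C (X3) → no; 1× O (X1) → no; 1× Cl (X1) → no; 6× c (aromatic, X3) → no; 1× N (X3) → no.
That gives 2 matching atoms.

2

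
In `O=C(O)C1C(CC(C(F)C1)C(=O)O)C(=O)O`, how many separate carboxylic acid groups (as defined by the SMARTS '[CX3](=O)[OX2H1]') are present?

[CX3](=O)[OX2H1] is the SMARTS for a carboxylic acid: an sp2 carbon double-bonded to O and single-bonded to an -OH oxygen.
The molecule carries 3 separate instances of a carboxylic acid group (-C(=O)OH) meeting every constraint; each maps to a distinct set of atoms, giving 3 matches.

3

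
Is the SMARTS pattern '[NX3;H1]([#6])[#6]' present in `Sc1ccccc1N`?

No

The pattern [NX3;H1]([#6])[#6] describes a trivalent nitrogen with one H, bonded to two carbons — a secondary amine.
The closest candidate here is a primary amino group (-NH2), but the nitrogen has H2 and only one carbon neighbour. No other fragment satisfies the full query, so there is no match.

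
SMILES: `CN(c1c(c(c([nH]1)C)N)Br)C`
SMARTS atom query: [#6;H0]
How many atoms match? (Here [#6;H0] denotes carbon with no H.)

4

The query [#6;H0] means: any carbon with no attached hydrogen.
Check the 11 heavy atoms by environment: 1× n (aromatic, H1) → no; 4× c (aromatic, H0) → match; 1× Br (H0) → no; 1× N (H0) → no; 3× C (H3) → no; 1× N (H2) → no.
That gives 4 matching atoms.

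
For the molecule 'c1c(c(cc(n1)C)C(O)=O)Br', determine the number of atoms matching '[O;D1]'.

The query [O;D1] means: aliphatic oxygen bonded to exactly one heavy atom.
Check the 11 heavy atoms by environment: 1× n (aromatic, D2) → no; 3× c (aromatic, D3) → no; 2× c (aromatic, D2) → no; 1× C (D1) → no; 1× C (D3) → no; 2× O (D1) → match; 1× Br (D1) → no.
That gives 2 matching atoms.

2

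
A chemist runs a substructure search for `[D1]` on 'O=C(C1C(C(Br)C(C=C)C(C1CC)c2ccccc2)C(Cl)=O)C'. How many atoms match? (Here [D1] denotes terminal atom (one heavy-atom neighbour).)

The query [D1] means: atom with exactly one heavy-atom neighbour (degree 1).
Check the 23 heavy atoms by environment: 8× C (D3) → no; 2× O (D1) → match; 1× Cl (D1) → match; 2× C (D2) → no; 3× C (D1) → match; 1× Br (D1) → match; 1× c (aromatic, D3) → no; 5× c (aromatic, D2) → no.
Summing the matching environments: 2 + 1 + 3 + 1 = 7 matching atoms.

7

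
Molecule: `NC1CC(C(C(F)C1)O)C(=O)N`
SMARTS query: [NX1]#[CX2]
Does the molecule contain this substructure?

The pattern [NX1]#[CX2] describes a nitrogen triple-bonded to a two-connected carbon — a nitrile.
The closest candidate here is a primary amide (-C(=O)NH2), but the nitrogen is NX3, not NX1. No other fragment satisfies the full query, so there is no match.

No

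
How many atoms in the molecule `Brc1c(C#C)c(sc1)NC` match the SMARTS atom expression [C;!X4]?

Check the 10 heavy atoms by environment: 1× s (aromatic, X2) → no; 4× c (aromatic, X3) → no; 1× Br (X1) → no; 2× C (X2) → match; 1× N (X3) → no; 1× C (X4) → no.
That gives 2 matching atoms.

2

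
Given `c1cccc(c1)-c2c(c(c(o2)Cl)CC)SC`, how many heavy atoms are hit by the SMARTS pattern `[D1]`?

3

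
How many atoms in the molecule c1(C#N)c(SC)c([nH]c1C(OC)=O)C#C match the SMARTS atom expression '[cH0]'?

4

The query [cH0] means: aromatic carbon with no attached hydrogen (substituted or ring-fusion).
Check the 15 heavy atoms by environment: 1× n (aromatic, H1) → no; 4× c (aromatic, H0) → match; 3× C (H0) → no; 2× O (H0) → no; 2× C (H3) → no; 1× S (H0) → no; 1× C (H1) → no; 1× N (H0) → no.
That gives 4 matching atoms.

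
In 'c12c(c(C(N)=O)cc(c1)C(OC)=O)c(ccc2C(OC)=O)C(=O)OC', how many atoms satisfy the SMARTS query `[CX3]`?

4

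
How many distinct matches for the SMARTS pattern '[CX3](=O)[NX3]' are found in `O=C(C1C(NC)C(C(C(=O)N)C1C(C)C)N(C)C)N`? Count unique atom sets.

2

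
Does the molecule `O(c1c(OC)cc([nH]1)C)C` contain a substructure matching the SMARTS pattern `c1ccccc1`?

The pattern c1ccccc1 describes six aromatic carbons in a ring — a benzene ring.
The closest candidate here is a methyl group (-CH3), but no six-membered all-carbon aromatic ring is present. No other fragment satisfies the full query, so there is no match.

No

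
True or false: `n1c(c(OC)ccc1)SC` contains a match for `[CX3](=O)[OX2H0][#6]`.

The pattern [CX3](=O)[OX2H0][#6] describes a carbonyl carbon bonded to an oxygen that is itself bonded to carbon (no H on that O) — an ester.
The closest candidate here is a methoxy ether (-OCH3), but the ether oxygen is not adjacent to a C=O carbon. No other fragment satisfies the full query, so there is no match.

False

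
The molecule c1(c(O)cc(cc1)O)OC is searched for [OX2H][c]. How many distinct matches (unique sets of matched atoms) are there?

2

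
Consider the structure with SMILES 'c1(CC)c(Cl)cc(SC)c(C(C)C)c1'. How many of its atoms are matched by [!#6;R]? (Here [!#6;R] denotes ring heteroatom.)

0

Check the 14 heavy atoms by environment: 6× c (aromatic, in 6-ring) → no; 6× C (acyclic) → no; 1× S (acyclic) → no; 1× Cl (acyclic) → no.
No environment satisfies the query, so 0 matching atoms.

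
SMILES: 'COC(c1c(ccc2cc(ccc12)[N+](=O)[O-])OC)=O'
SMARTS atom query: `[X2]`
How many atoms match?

2

The query [X2] means: any atom with exactly two total connections (bonds + H).
Check the 19 heavy atoms by environment: 10× c (aromatic, X3) → no; 1× C (X3) → no; 2× O (X1) → no; 2× O (X2) → match; 2× C (X4) → no; 1× N (charge +1, X3) → no; 1× O (charge -1, X1) → no.
That gives 2 matching atoms.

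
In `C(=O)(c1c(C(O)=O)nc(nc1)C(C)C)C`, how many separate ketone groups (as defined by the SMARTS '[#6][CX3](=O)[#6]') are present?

[#6][CX3](=O)[#6] is the SMARTS for a ketone: a carbonyl carbon (no H) flanked by two carbons.
Exactly one fragment in the molecule meets all constraints, giving 1 match.

1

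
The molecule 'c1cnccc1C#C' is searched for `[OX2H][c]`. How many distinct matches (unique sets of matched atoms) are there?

[OX2H][c] is the SMARTS for a phenol: a hydroxyl oxygen attached to an aromatic carbon.
No fragment in the molecule satisfies every constraint, giving 0 matches.

0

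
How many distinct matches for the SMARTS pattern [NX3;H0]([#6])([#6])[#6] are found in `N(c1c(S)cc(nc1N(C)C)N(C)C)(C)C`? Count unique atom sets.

3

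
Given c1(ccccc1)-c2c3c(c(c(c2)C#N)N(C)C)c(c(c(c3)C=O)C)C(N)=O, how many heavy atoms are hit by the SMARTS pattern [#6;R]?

16

Check the 27 heavy atoms by environment: 16× c (aromatic, in 6-ring) → match; 3× N (acyclic) → no; 6× C (acyclic) → no; 2× O (acyclic) → no.
That gives 16 matching atoms.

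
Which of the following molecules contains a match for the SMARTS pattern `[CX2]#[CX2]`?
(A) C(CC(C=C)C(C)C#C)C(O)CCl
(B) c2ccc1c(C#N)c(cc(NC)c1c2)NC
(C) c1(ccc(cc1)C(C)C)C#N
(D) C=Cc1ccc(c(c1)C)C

A

[CX2]#[CX2] describes a carbon-carbon triple bond (an alkyne).
(A) contains an ethynyl group (-C#CH), which satisfies every atom and bond constraint.
(B) has a nitrile (-C#N) but the triple bond is C#N, not C#C.
(C) has a nitrile (-C#N) but the triple bond is C#N, not C#C.
(D) has a vinyl group (-CH=CH2) but the C=C is a double bond; both carbons are CX3, not CX2.
So the answer is (A).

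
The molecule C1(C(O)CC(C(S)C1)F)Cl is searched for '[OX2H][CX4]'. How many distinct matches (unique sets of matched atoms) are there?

1

[OX2H][CX4] is the SMARTS for an aliphatic alcohol: a hydroxyl oxygen bound to an sp3 (X4) carbon.
Exactly one fragment in the molecule meets all constraints, giving 1 match.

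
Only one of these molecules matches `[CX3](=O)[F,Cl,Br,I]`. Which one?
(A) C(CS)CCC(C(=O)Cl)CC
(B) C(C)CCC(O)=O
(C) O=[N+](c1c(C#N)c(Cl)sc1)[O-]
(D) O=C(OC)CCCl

A

[CX3](=O)[F,Cl,Br,I] describes a carbonyl carbon bonded to a halogen (an acyl halide).
(A) contains an acyl chloride (-C(=O)Cl), which satisfies every atom and bond constraint.
(B) has a carboxylic acid group (-C(=O)OH) but the carbonyl is bonded to -OH, not to a halogen.
(C) has a chloro substituent but the Cl is not on a carbonyl carbon.
(D) has a methyl-ester group (-C(=O)OCH3) but the carbonyl is bonded to -O-C, not to a halogen.
So the answer is (A).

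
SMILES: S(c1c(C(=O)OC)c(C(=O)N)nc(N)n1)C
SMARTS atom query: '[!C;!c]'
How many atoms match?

The query [!C;!c] means: neither aliphatic nor aromatic carbon — same as [!#6].
Check the 16 heavy atoms by environment: 2× n (aromatic) → match; 4× c (aromatic) → no; 1× S → match; 4× C → no; 2× N → match; 3× O → match.
Summing the matching environments: 2 + 1 + 2 + 3 = 8 matching atoms.

8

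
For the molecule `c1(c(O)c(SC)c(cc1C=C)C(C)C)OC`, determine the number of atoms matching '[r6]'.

6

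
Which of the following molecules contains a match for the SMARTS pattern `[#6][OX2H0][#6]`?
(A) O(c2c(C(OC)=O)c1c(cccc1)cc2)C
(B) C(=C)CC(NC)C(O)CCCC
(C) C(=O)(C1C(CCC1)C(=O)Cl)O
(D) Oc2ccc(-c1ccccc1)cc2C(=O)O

[#6][OX2H0][#6] describes an aliphatic oxygen bridging two carbons with no H on the oxygen (an ether).
(A) contains a methoxy ether (-OCH3), which satisfies every atom and bond constraint.
(B) has a hydroxyl group (-OH) but the oxygen has H1, not H0 bridging two carbons.
(C) has a carboxylic acid group (-C(=O)OH) but the -OH oxygen has H1; the =O is OX1, not OX2.
(D) has a hydroxyl group (-OH) but the oxygen has H1, not H0 bridging two carbons.
So the answer is (A).

A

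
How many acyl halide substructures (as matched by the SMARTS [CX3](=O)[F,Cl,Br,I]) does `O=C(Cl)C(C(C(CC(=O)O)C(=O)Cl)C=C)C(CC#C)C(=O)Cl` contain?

[CX3](=O)[F,Cl,Br,I] is the SMARTS for an acyl halide: a carbonyl carbon bonded to a halogen.
The molecule carries 3 separate instances of an acyl chloride (-C(=O)Cl) meeting every constraint; each maps to a distinct set of atoms, giving 3 matches.

3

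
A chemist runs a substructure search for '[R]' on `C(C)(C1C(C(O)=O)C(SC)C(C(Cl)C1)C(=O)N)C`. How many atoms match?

The query [R] means: R matches any atom that is part of a ring.
Check the 18 heavy atoms by environment: 6× C (in 6-ring) → match; 1× Cl (acyclic) → no; 6× C (acyclic) → no; 3× O (acyclic) → no; 1× S (acyclic) → no; 1× N (acyclic) → no.
That gives 6 matching atoms.

6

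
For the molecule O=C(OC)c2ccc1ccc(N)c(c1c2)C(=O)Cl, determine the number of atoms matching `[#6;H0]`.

7

Check the 18 heavy atoms by environment: 5× c (aromatic, H0) → match; 5× c (aromatic, H1) → no; 2× C (H0) → match; 3× O (H0) → no; 1× Cl (H0) → no; 1× C (H3) → no; 1× N (H2) → no.
Summing the matching environments: 5 + 2 = 7 matching atoms.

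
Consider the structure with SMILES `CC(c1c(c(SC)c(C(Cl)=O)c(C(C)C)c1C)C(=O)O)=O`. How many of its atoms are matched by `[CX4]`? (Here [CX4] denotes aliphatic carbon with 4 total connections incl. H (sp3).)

The query [CX4] means: C with X4: aliphatic carbon with exactly 4 total connections (bonds + H).
Check the 21 heavy atoms by environment: 6× c (aromatic, X3) → no; 3× C (X3) → no; 3× O (X1) → no; 1× Cl (X1) → no; 6× C (X4) → match; 1× S (X2) → no; 1× O (X2) → no.
That gives 6 matching atoms.

6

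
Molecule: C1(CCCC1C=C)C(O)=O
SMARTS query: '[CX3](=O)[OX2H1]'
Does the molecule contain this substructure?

Yes

The pattern [CX3](=O)[OX2H1] describes an sp2 carbon double-bonded to O and single-bonded to an -OH oxygen — a carboxylic acid.
The molecule carries a carboxylic acid group (-C(=O)OH), whose atoms satisfy every constraint of the query, so the pattern matches.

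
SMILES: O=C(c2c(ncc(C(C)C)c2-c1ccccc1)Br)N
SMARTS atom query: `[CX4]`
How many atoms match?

3

The query [CX4] means: C with X4: aliphatic carbon with exactly 4 total connections (bonds + H).
Check the 19 heavy atoms by environment: 1× n (aromatic, X2) → no; 11× c (aromatic, X3) → no; 3× C (X4) → match; 1× C (X3) → no; 1× O (X1) → no; 1× N (X3) → no; 1× Br (X1) → no.
That gives 3 matching atoms.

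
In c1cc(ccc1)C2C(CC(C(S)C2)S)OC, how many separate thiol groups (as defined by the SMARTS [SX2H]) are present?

2

[SX2H] is the SMARTS for a thiol: an aliphatic sulfur with two connections, one being H.
The molecule carries 2 separate instances of a thiol (-SH) meeting every constraint; each maps to a distinct set of atoms, giving 2 matches.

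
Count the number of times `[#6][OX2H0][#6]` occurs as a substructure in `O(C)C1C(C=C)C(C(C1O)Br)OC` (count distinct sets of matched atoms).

2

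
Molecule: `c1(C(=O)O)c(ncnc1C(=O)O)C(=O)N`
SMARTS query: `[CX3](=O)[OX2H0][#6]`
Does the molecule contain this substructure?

The pattern [CX3](=O)[OX2H0][#6] describes a carbonyl carbon bonded to an oxygen that is itself bonded to carbon (no H on that O) — an ester.
The closest candidate here is a carboxylic acid group (-C(=O)OH), but the singly-bonded O carries H (OX2H1, not H0). No other fragment satisfies the full query, so there is no match.

No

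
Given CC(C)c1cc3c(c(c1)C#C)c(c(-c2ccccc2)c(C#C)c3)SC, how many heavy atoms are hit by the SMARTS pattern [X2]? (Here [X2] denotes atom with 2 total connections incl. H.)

5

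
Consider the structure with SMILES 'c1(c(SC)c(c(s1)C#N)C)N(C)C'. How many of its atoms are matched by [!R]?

8

Check the 13 heavy atoms by environment: 1× s (aromatic, in 5-ring) → no; 4× c (aromatic, in 5-ring) → no; 1× S (acyclic) → match; 5× C (acyclic) → match; 2× N (acyclic) → match.
Summing the matching environments: 1 + 5 + 2 = 8 matching atoms.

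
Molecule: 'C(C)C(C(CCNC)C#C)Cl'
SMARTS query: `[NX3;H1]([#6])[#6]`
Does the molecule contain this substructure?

The pattern [NX3;H1]([#6])[#6] describes a trivalent nitrogen with one H, bonded to two carbons — a secondary amine.
The molecule carries an N-methylamino group (-NHCH3), whose atoms satisfy every constraint of the query, so the pattern matches.

Yes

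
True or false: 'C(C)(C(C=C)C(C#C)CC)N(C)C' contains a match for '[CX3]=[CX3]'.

True

The pattern [CX3]=[CX3] describes a non-aromatic C=C double bond between two sp2 carbons — an alkene.
The molecule carries a vinyl group (-CH=CH2), whose atoms satisfy every constraint of the query, so the pattern matches.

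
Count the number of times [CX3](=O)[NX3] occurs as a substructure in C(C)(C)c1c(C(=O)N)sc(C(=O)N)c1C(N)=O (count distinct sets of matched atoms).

3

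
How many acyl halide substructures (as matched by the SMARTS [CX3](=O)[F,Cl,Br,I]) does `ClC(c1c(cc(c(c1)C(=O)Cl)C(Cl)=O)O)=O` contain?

3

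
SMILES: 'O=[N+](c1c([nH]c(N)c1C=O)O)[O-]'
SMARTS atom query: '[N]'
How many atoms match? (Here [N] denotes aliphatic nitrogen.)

2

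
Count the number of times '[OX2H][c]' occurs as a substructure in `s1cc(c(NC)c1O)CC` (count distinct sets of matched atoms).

[OX2H][c] is the SMARTS for a phenol: a hydroxyl oxygen attached to an aromatic carbon.
Exactly one fragment in the molecule meets all constraints, giving 1 match.

1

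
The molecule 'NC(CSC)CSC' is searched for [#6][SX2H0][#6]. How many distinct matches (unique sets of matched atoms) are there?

2

[#6][SX2H0][#6] is the SMARTS for a thioether: an aliphatic sulfur bridging two carbons with no H on the sulfur.
The molecule carries 2 separate instances of a methylthio ether (-SCH3) meeting every constraint; each maps to a distinct set of atoms, giving 2 matches.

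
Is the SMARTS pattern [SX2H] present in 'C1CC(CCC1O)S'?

Yes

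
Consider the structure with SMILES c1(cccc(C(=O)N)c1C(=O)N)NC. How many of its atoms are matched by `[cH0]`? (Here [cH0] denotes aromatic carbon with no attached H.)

The query [cH0] means: aromatic carbon with no attached hydrogen (substituted or ring-fusion).
Check the 14 heavy atoms by environment: 3× c (aromatic, H0) → match; 3× c (aromatic, H1) → no; 2× C (H0) → no; 2× O (H0) → no; 2× N (H2) → no; 1× N (H1) → no; 1× C (H3) → no.
That gives 3 matching atoms.

3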